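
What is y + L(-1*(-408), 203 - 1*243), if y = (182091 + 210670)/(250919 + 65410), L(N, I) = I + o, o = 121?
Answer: 26015410/316329 ≈ 82.242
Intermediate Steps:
L(N, I) = 121 + I (L(N, I) = I + 121 = 121 + I)
y = 392761/316329 ≈ 1.2416
y + L(-1*(-408), 203 - 1*243) = 392761/316329 + (121 + (203 - 1*243)) = 392761/316329 + (121 + (203 - 243)) = 392761/316329 + (121 - 40) = 392761/316329 + 81 = 26015410/316329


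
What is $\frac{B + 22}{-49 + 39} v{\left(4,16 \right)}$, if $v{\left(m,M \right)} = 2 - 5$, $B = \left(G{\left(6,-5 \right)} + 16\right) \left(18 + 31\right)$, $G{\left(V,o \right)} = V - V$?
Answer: $\frac{1209}{5} \approx 241.8$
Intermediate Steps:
$G{\left(V,o \right)} = 0$
$B = 784$ ($B = \left(0 + 16\right) \left(18 + 31\right) = 16 \cdot 49 = 784$)
$v{\left(m,M \right)} = -3$ ($v{\left(m,M \right)} = 2 - 5 = -3$)
$\frac{B + 22}{-49 + 39} v{\left(4,16 \right)} = \frac{784 + 22}{-49 + 39} \left(-3\right) = \frac{806}{-10} \left(-3\right) = 806 \left(- \frac{1}{10}\right) \left(-3\right) = \left(- \frac{403}{5}\right) \left(-3\right) = \frac{1209}{5}$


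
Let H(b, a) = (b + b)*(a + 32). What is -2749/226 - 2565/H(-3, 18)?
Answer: -8167/2260 ≈ -3.6137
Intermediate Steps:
H(b, a) = 2*b*(32 + a) (H(b, a) = (2*b)*(32 + a) = 2*b*(32 + a))
-2749/226 - 2565/H(-3, 18) = -2749/226 - 2565*(-1/(6*(32 + 18))) = -2749*1/226 - 2565/(2*(-3)*50) = -2749/226 - 2565/(-300) = -2749/226 - 2565*(-1/300) = -2749/226 + 171/20 = -8167/2260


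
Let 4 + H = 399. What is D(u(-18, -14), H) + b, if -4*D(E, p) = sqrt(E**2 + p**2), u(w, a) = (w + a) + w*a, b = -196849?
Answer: -196849 - 5*sqrt(8177)/4 ≈ -1.9696e+5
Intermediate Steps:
H = 395 (H = -4 + 399 = 395)
u(w, a) = a + w + a*w (u(w, a) = (a + w) + a*w = a + w + a*w)
D(E, p) = -sqrt(E**2 + p**2)/4
D(u(-18, -14), H) + b = -sqrt((-14 - 18 - 14*(-18))**2 + 395**2)/4 - 196849 = -sqrt((-14 - 18 + 252)**2 + 156025)/4 - 196849 = -sqrt(220**2 + 156025)/4 - 196849 = -sqrt(48400 + 156025)/4 - 196849 = -5*sqrt(8177)/4 - 196849 = -196849 - 5*sqrt(8177)/4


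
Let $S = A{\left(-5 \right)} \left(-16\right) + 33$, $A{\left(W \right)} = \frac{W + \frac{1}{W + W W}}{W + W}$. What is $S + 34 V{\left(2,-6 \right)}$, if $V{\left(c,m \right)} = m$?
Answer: $- \frac{4473}{25} \approx -178.92$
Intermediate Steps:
$A{\left(W \right)} = \frac{W + \frac{1}{W + W^{2}}}{2 W}$
$S = \frac{627}{25}$ ($S = \frac{1 + \left(-5\right)^{2} + \left(-5\right)^{3}}{2 \cdot 25 \left(1 - 5\right)} \left(-16\right) + 33 = \frac{1}{2} \cdot \frac{1}{25} \frac{1}{-4} \left(1 + 25 - 125\right) \left(-16\right) + 33 = \frac{1}{2} \cdot \frac{1}{25} \left(- \frac{1}{4}\right) \left(-99\right) \left(-16\right) + 33 = \frac{99}{200} \left(-16\right) + 33 = - \frac{198}{25} + 33 = \frac{627}{25} \approx 25.08$)
$S + 34 V{\left(2,-6 \right)} = \frac{627}{25} + 34 \left(-6\right) = \frac{627}{25} - 204 = - \frac{4473}{25}$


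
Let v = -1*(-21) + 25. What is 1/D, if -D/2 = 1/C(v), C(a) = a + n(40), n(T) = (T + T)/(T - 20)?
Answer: -25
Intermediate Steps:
n(T) = 2*T/(-20 + T) (n(T) = (2*T)/(-20 + T) = 2*T/(-20 + T))
v = 46 (v = 21 + 25 = 46)
C(a) = 4 + a (C(a) = a + 2*40/(-20 + 40) = a + 2*40/20 = a + 2*40*(1/20) = a + 4 = 4 + a)
D = -1/25 (D = -2/(4 + 46) = -2/50 = -2*1/50 = -1/25 ≈ -0.040000)
1/D = 1/(-1/25) = -25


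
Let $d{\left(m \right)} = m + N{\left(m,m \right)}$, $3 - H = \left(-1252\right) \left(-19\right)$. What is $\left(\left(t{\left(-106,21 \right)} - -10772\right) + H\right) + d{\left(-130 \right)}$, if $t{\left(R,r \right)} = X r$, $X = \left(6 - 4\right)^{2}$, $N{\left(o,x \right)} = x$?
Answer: $-13189$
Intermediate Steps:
$X = 4$ ($X = 2^{2} = 4$)
$H = -23785$ ($H = 3 - \left(-1252\right) \left(-19\right) = 3 - 23788 = -23785$)
$d{\left(m \right)} = 2 m$ ($d{\left(m \right)} = m + m = 2 m$)
$t{\left(R,r \right)} = 4 r$
$\left(\left(t{\left(-106,21 \right)} - -10772\right) + H\right) + d{\left(-130 \right)} = \left(\left(4 \cdot 21 - -10772\right) - 23785\right) + 2 \left(-130\right) = \left(\left(84 + 10772\right) - 23785\right) - 260 = \left(10856 - 23785\right) - 260 = -12929 - 260 = -13189$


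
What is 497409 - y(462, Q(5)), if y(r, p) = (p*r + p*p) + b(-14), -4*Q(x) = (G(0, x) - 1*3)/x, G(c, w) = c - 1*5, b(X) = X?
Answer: 12430951/25 ≈ 4.9724e+5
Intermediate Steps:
G(c, w) = -5 + c (G(c, w) = c - 5 = -5 + c)
Q(x) = 2/x (Q(x) = -((-5 + 0) - 1*3)/(4*x) = -(-5 - 3)/(4*x) = -(-2)/x = 2/x)
y(r, p) = -14 + p**2 + p*r (y(r, p) = (p*r + p*p) - 14 = (p*r + p**2) - 14 = (p**2 + p*r) - 14 = -14 + p**2 + p*r)
497409 - y(462, Q(5)) = 497409 - (-14 + (2/5)**2 + (2/5)*462) = 497409 - (-14 + 4/25 + 924/5) = 497409 - 1*4274/25 = 497409 - 4274/25 = 12430951/25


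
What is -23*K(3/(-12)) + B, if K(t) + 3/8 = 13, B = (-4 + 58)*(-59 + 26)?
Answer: -16579/8 ≈ -2072.4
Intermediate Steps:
B = -1782 (B = 54*(-33) = -1782)
K(t) = 101/8 (K(t) = -3/8 + 13 = 101/8)
-23*K(3/(-12)) + B = -23*101/8 - 1782 = -2323/8 - 1782 = -16579/8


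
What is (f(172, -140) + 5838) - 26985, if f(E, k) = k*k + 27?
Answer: -1520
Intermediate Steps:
f(E, k) = 27 + k² (f(E, k) = k² + 27 = 27 + k²)
(f(172, -140) + 5838) - 26985 = ((27 + (-140)²) + 5838) - 26985 = ((27 + 19600) + 5838) - 26985 = (19627 + 5838) - 26985 = 25465 - 26985 = -1520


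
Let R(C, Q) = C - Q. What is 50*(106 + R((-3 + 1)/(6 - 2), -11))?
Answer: 5825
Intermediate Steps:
50*(106 + R((-3 + 1)/(6 - 2), -11)) = 50*(106 + ((-3 + 1)/(6 - 2) - 1*(-11))) = 50*(106 + (-2/4 + 11)) = 50*(106 + (-2*¼ + 11)) = 50*(106 + (-½ + 11)) = 50*(106 + 21/2) = 50*(233/2) = 5825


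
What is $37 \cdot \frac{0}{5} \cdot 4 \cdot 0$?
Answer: $0$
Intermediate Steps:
$37 \cdot \frac{0}{5} \cdot 4 \cdot 0 = 37 \cdot 0 \cdot \frac{1}{5} \cdot 4 \cdot 0 = 37 \cdot 0 \cdot 4 \cdot 0 = 37 \cdot 0 \cdot 0 = 37 \cdot 0 = 0$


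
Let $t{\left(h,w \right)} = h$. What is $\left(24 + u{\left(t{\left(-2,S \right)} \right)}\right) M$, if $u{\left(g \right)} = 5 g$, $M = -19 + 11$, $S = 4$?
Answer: $-112$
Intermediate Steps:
$M = -8$
$\left(24 + u{\left(t{\left(-2,S \right)} \right)}\right) M = \left(24 + 5 \left(-2\right)\right) \left(-8\right) = \left(24 - 10\right) \left(-8\right) = 14 \left(-8\right) = -112$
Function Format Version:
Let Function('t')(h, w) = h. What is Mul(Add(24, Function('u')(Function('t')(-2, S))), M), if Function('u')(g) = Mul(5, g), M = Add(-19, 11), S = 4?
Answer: -112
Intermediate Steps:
M = -8
Mul(Add(24, Function('u')(Function('t')(-2, S))), M) = Mul(Add(24, Mul(5, -2)), -8) = Mul(Add(24, -10), -8) = Mul(14, -8) = -112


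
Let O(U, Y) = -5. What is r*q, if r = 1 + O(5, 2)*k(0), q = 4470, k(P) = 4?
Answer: -84930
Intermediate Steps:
r = -19 (r = 1 - 5*4 = 1 - 20 = -19)
r*q = -19*4470 = -84930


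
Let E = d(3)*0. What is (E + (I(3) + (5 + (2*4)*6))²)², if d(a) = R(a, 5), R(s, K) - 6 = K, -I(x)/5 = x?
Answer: 2085136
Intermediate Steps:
I(x) = -5*x
R(s, K) = 6 + K
d(a) = 11 (d(a) = 6 + 5 = 11)
E = 0 (E = 11*0 = 0)
(E + (I(3) + (5 + (2*4)*6))²)² = (0 + (-5*3 + (5 + (2*4)*6))²)² = (0 + (-15 + (5 + 8*6))²)² = (0 + (-15 + (5 + 48))²)² = (0 + (-15 + 53)²)² = (0 + 38²)² = (0 + 1444)² = 1444² = 2085136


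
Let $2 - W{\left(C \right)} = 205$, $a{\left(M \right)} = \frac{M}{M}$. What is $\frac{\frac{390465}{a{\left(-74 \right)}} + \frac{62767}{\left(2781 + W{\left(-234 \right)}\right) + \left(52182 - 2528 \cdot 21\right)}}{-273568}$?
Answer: $- \frac{7866509}{5510912} \approx -1.4274$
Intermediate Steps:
$a{\left(M \right)} = 1$
$W{\left(C \right)} = -203$ ($W{\left(C \right)} = 2 - 205 = -203$)
$\frac{\frac{390465}{a{\left(-74 \right)}} + \frac{62767}{\left(2781 + W{\left(-234 \right)}\right) + \left(52182 - 2528 \cdot 21\right)}}{-273568} = \frac{\frac{390465}{1} + \frac{62767}{\left(2781 - 203\right) + \left(52182 - 2528 \cdot 21\right)}}{-273568} = \left(390465 \cdot 1 + \frac{62767}{2578 + \left(52182 - 53088\right)}\right) \left(- \frac{1}{273568}\right) = \left(390465 + \frac{62767}{2578 + \left(52182 - 53088\right)}\right) \left(- \frac{1}{273568}\right) = \left(390465 + \frac{62767}{2578 - 906}\right) \left(- \frac{1}{273568}\right) = \left(390465 + \frac{62767}{1672}\right) \left(- \frac{1}{273568}\right) = \frac{652920247}{1672} \left(- \frac{1}{273568}\right) = - \frac{7866509}{5510912}$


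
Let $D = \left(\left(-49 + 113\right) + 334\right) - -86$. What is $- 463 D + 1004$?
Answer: $-223088$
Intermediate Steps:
$D = 484$ ($D = \left(64 + 334\right) + 86 = 398 + 86 = 484$)
$- 463 D + 1004 = \left(-463\right) 484 + 1004 = -224092 + 1004 = -223088$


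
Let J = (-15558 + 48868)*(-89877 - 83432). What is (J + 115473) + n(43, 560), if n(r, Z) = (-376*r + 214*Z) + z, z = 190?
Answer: -5772703455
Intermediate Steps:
n(r, Z) = 190 - 376*r + 214*Z (n(r, Z) = (-376*r + 214*Z) + 190 = 190 - 376*r + 214*Z)
J = -5772922790 (J = 33310*(-173309) = -5772922790)
(J + 115473) + n(43, 560) = (-5772922790 + 115473) + (190 - 376*43 + 214*560) = -5772807317 + (190 - 16168 + 119840) = -5772807317 + 103862 = -5772703455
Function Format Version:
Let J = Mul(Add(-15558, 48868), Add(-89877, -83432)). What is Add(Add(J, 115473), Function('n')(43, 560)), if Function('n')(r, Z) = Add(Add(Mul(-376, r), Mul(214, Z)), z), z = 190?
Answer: -5772703455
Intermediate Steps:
Function('n')(r, Z) = Add(190, Mul(-376, r), Mul(214, Z)) (Function('n')(r, Z) = Add(Add(Mul(-376, r), Mul(214, Z)), 190) = Add(190, Mul(-376, r), Mul(214, Z)))
J = -5772922790 (J = Mul(33310, -173309) = -5772922790)
Add(Add(J, 115473), Function('n')(43, 560)) = Add(Add(-5772922790, 115473), Add(190, Mul(-376, 43), Mul(214, 560))) = Add(-5772807317, Add(190, -16168, 119840)) = Add(-5772807317, 103862) = -5772703455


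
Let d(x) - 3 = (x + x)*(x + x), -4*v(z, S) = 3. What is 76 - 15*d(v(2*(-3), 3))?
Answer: -11/4 ≈ -2.7500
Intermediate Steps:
v(z, S) = -¾ (v(z, S) = -¼*3 = -¾)
d(x) = 3 + 4*x² (d(x) = 3 + (x + x)*(x + x) = 3 + (2*x)*(2*x) = 3 + 4*x²)
76 - 15*d(v(2*(-3), 3)) = 76 - 15*(3 + 4*(-¾)²) = 76 - 15*(3 + 4*(9/16)) = 76 - 15*(3 + 9/4) = 76 - 15*21/4 = 76 - 315/4 = -11/4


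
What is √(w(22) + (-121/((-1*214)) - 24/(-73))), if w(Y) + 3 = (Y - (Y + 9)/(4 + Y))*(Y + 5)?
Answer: 4*√360692210359/101543 ≈ 23.658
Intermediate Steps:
w(Y) = -3 + (5 + Y)*(Y - (9 + Y)/(4 + Y)) (w(Y) = -3 + (Y - (Y + 9)/(4 + Y))*(Y + 5) = -3 + (Y - (9 + Y)/(4 + Y))*(5 + Y) = -3 + (5 + Y)*(Y - (9 + Y)/(4 + Y)))
√(w(22) + (-121/((-1*214)) - 24/(-73))) = √((-57 + 22³ + 3*22 + 8*22²)/(4 + 22) + (-121/((-1*214)) - 24/(-73))) = √((-57 + 10648 + 66 + 8*484)/26 + (-121/(-214) - 24*(-1/73))) = √((-57 + 10648 + 66 + 3872)/26 + (-121*(-1/214) + 24/73)) = √((1/26)*14529 + (121/214 + 24/73)) = √(14529/26 + 13969/15622) = √(56833808/101543) = 4*√360692210359/101543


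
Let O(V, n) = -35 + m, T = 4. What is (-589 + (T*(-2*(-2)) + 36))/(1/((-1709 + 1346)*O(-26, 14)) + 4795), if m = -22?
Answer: -11111067/99213346 ≈ -0.11199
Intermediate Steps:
O(V, n) = -57 (O(V, n) = -35 - 22 = -57)
(-589 + (T*(-2*(-2)) + 36))/(1/((-1709 + 1346)*O(-26, 14)) + 4795) = (-589 + (4*(-2*(-2)) + 36))/(1/((-1709 + 1346)*(-57)) + 4795) = (-589 + (4*4 + 36))/(-1/57/(-363) + 4795) = (-589 + (16 + 36))/(-1/363*(-1/57) + 4795) = (-589 + 52)/(1/20691 + 4795) = -537/99213346/20691 = -537*20691/99213346 = -11111067/99213346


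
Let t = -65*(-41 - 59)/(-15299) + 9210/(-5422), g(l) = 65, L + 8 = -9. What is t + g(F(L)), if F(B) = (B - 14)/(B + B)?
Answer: 2607839890/41475589 ≈ 62.877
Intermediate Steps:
L = -17 (L = -8 - 9 = -17)
F(B) = (-14 + B)/(2*B) (F(B) = (-14 + B)/((2*B)) = (-14 + B)*(1/(2*B)) = (-14 + B)/(2*B))
t = -88073395/41475589 (t = -65*(-100)*(-1/15299) + 9210*(-1/5422) = 6500*(-1/15299) - 4605/2711 = -6500/15299 - 4605/2711 = -88073395/41475589 ≈ -2.1235)
t + g(F(L)) = -88073395/41475589 + 65 = 2607839890/41475589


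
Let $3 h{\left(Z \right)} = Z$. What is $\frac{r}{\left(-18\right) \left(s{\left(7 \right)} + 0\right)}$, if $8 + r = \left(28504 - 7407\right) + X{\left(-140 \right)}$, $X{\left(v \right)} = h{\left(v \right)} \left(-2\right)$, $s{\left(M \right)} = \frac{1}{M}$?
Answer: $- \frac{444829}{54} \approx -8237.6$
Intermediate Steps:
$h{\left(Z \right)} = \frac{Z}{3}$
$X{\left(v \right)} = - \frac{2 v}{3}$ ($X{\left(v \right)} = \frac{v}{3} \left(-2\right) = - \frac{2 v}{3}$)
$r = \frac{63547}{3}$ ($r = -8 + \left(\left(28504 - 7407\right) - - \frac{280}{3}\right) = -8 + \left(21097 + \frac{280}{3}\right) = -8 + \frac{63571}{3} = \frac{63547}{3} \approx 21182.0$)
$\frac{r}{\left(-18\right) \left(s{\left(7 \right)} + 0\right)} = \frac{63547}{3 \left(- 18 \left(\frac{1}{7} + 0\right)\right)} = \frac{63547}{3 \left(\left(-18\right) \frac{1}{7}\right)} = \frac{63547}{3 \left(- \frac{18}{7}\right)} = \frac{63547}{3} \left(- \frac{7}{18}\right) = - \frac{444829}{54}$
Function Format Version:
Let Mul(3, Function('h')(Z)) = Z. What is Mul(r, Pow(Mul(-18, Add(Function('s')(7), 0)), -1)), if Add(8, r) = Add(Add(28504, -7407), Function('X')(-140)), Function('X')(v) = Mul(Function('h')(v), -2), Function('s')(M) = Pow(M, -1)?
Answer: Rational(-444829, 54) ≈ -8237.6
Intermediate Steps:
Function('h')(Z) = Mul(Rational(1, 3), Z)
Function('X')(v) = Mul(Rational(-2, 3), v) (Function('X')(v) = Mul(Mul(Rational(1, 3), v), -2) = Mul(Rational(-2, 3), v))
r = Rational(63547, 3) (r = Add(-8, Add(Add(28504, -7407), Mul(Rational(-2, 3), -140))) = Add(-8, Add(21097, Rational(280, 3))) = Add(-8, Rational(63571, 3)) = Rational(63547, 3) ≈ 21182.)
Mul(r, Pow(Mul(-18, Add(Function('s')(7), 0)), -1)) = Mul(Rational(63547, 3), Pow(Mul(-18, Add(Pow(7, -1), 0)), -1)) = Mul(Rational(63547, 3), Pow(Mul(-18, Add(Rational(1, 7), 0)), -1)) = Mul(Rational(63547, 3), Pow(Mul(-18, Rational(1, 7)), -1)) = Mul(Rational(63547, 3), Pow(Rational(-18, 7), -1)) = Mul(Rational(63547, 3), Rational(-7, 18)) = Rational(-444829, 54)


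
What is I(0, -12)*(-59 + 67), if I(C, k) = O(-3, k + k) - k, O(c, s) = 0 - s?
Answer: 288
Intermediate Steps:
O(c, s) = -s
I(C, k) = -3*k (I(C, k) = -(k + k) - k = -2*k - k = -3*k)
I(0, -12)*(-59 + 67) = (-3*(-12))*(-59 + 67) = 36*8 = 288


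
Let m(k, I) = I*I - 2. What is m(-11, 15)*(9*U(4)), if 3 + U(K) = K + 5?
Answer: 12042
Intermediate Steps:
m(k, I) = -2 + I² (m(k, I) = I² - 2 = -2 + I²)
U(K) = 2 + K (U(K) = -3 + (K + 5) = -3 + (5 + K) = 2 + K)
m(-11, 15)*(9*U(4)) = (-2 + 15²)*(9*(2 + 4)) = (-2 + 225)*(9*6) = 223*54 = 12042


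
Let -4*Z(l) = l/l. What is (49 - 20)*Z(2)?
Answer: -29/4 ≈ -7.2500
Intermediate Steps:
Z(l) = -¼ (Z(l) = -l/(4*l) = -¼*1 = -¼)
(49 - 20)*Z(2) = (49 - 20)*(-¼) = 29*(-¼) = -29/4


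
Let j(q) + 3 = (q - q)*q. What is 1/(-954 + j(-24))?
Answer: -1/957 ≈ -0.0010449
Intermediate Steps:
j(q) = -3 (j(q) = -3 + (q - q)*q = -3 + 0*q = -3 + 0 = -3)
1/(-954 + j(-24)) = 1/(-954 - 3) = 1/(-957) = -1/957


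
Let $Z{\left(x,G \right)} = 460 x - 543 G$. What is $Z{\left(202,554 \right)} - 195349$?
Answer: $-403251$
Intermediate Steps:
$Z{\left(x,G \right)} = - 543 G + 460 x$
$Z{\left(202,554 \right)} - 195349 = \left(\left(-543\right) 554 + 460 \cdot 202\right) - 195349 = \left(-300822 + 92920\right) - 195349 = -207902 - 195349 = -403251$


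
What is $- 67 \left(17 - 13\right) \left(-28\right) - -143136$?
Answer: $150640$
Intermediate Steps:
$- 67 \left(17 - 13\right) \left(-28\right) - -143136 = \left(-67\right) 4 \left(-28\right) + 143136 = \left(-268\right) \left(-28\right) + 143136 = 7504 + 143136 = 150640$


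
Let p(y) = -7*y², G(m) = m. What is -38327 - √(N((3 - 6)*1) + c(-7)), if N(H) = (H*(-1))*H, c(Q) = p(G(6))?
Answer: -38327 - 3*I*√29 ≈ -38327.0 - 16.155*I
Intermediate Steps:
c(Q) = -252 (c(Q) = -7*6² = -7*36 = -252)
N(H) = -H² (N(H) = (-H)*H = -H²)
-38327 - √(N((3 - 6)*1) + c(-7)) = -38327 - √(-((3 - 6)*1)² - 252) = -38327 - √(-(-3*1)² - 252) = -38327 - √(-1*(-3)² - 252) = -38327 - √(-1*9 - 252) = -38327 - √(-9 - 252) = -38327 - √(-261) = -38327 - 3*I*√29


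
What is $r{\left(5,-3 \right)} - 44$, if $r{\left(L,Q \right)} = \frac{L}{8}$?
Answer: $- \frac{347}{8} \approx -43.375$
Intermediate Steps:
$r{\left(L,Q \right)} = \frac{L}{8}$ ($r{\left(L,Q \right)} = L \frac{1}{8} = \frac{L}{8}$)
$r{\left(5,-3 \right)} - 44 = \frac{1}{8} \cdot 5 - 44 = \frac{5}{8} - 44 = - \frac{347}{8}$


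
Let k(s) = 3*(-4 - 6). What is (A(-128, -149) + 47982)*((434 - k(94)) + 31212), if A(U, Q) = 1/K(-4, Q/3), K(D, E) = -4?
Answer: 1519869913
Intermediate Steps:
k(s) = -30 (k(s) = 3*(-10) = -30)
A(U, Q) = -¼ (A(U, Q) = 1/(-4) = -¼)
(A(-128, -149) + 47982)*((434 - k(94)) + 31212) = (-¼ + 47982)*((434 - 1*(-30)) + 31212) = 191927*((434 + 30) + 31212)/4 = 191927*(464 + 31212)/4 = (191927/4)*31676 = 1519869913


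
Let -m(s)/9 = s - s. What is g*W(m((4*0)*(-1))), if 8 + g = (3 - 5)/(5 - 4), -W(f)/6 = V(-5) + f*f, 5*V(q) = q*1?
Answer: -60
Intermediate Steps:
V(q) = q/5 (V(q) = (q*1)/5 = q/5)
m(s) = 0 (m(s) = -9*(s - s) = -9*0 = 0)
W(f) = 6 - 6*f² (W(f) = -6*((⅕)*(-5) + f*f) = -6*(-1 + f²) = 6 - 6*f²)
g = -10 (g = -8 + (3 - 5)/(5 - 4) = -8 - 2/1 = -8 - 2*1 = -8 - 2 = -10)
g*W(m((4*0)*(-1))) = -10*(6 - 6*0²) = -10*(6 - 6*0) = -10*(6 + 0) = -10*6 = -60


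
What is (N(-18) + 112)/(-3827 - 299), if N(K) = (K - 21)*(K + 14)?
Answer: -134/2063 ≈ -0.064954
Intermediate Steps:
N(K) = (-21 + K)*(14 + K)
(N(-18) + 112)/(-3827 - 299) = ((-294 + (-18)² - 7*(-18)) + 112)/(-3827 - 299) = ((-294 + 324 + 126) + 112)/(-4126) = (156 + 112)*(-1/4126) = 268*(-1/4126) = -134/2063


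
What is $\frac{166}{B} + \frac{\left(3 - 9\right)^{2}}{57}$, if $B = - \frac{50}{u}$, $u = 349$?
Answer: $- \frac{550073}{475} \approx -1158.0$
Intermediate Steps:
$B = - \frac{50}{349} \approx -0.14327$
$\frac{166}{B} + \frac{\left(3 - 9\right)^{2}}{57} = \frac{166}{- \frac{50}{349}} + \frac{\left(3 - 9\right)^{2}}{57} = 166 \left(- \frac{349}{50}\right) + \left(-6\right)^{2} \cdot \frac{1}{57} = - \frac{28967}{25} + 36 \cdot \frac{1}{57} = - \frac{28967}{25} + \frac{12}{19} = - \frac{550073}{475}$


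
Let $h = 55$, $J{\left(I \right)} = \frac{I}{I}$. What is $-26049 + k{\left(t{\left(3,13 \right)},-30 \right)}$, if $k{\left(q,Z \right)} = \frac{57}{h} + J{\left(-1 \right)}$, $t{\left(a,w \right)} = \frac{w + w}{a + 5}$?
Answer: $- \frac{1432583}{55} \approx -26047.0$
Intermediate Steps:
$J{\left(I \right)} = 1$
$t{\left(a,w \right)} = \frac{2 w}{5 + a}$
$k{\left(q,Z \right)} = \frac{112}{55}$ ($k{\left(q,Z \right)} = \frac{57}{55} + 1 = \frac{112}{55}$)
$-26049 + k{\left(t{\left(3,13 \right)},-30 \right)} = -26049 + \frac{112}{55} = - \frac{1432583}{55}$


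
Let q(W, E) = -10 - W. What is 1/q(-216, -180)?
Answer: 1/206 ≈ 0.0048544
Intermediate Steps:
1/q(-216, -180) = 1/(-10 - 1*(-216)) = 1/(-10 + 216) = 1/206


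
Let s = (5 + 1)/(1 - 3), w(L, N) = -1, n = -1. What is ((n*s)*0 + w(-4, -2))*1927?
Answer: -1927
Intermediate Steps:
s = -3 (s = 6/(-2) = 6*(-½) = -3)
((n*s)*0 + w(-4, -2))*1927 = (-1*(-3)*0 - 1)*1927 = (3*0 - 1)*1927 = (0 - 1)*1927 = -1*1927 = -1927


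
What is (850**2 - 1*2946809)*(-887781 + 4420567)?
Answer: -7858007694874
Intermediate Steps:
(850**2 - 1*2946809)*(-887781 + 4420567) = (722500 - 2946809)*3532786 = -2224309*3532786 = -7858007694874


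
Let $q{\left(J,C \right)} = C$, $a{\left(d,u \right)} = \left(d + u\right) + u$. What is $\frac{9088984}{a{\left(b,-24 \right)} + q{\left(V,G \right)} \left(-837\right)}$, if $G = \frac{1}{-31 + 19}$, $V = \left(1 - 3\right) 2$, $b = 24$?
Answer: $\frac{36355936}{183} \approx 1.9867 \cdot 10^{5}$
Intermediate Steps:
$a{\left(d,u \right)} = d + 2 u$
$V = -4$ ($V = \left(-2\right) 2 = -4$)
$G = - \frac{1}{12}$ ($G = \frac{1}{-12} = - \frac{1}{12} \approx -0.083333$)
$\frac{9088984}{a{\left(b,-24 \right)} + q{\left(V,G \right)} \left(-837\right)} = \frac{9088984}{\left(24 + 2 \left(-24\right)\right) - - \frac{279}{4}} = \frac{9088984}{\left(24 - 48\right) + \frac{279}{4}} = \frac{9088984}{-24 + \frac{279}{4}} = \frac{9088984}{\frac{183}{4}} = 9088984 \cdot \frac{4}{183} = \frac{36355936}{183}$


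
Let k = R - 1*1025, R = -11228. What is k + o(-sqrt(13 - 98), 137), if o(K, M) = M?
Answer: -12116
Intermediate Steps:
k = -12253 (k = -11228 - 1*1025 = -11228 - 1025 = -12253)
k + o(-sqrt(13 - 98), 137) = -12253 + 137 = -12116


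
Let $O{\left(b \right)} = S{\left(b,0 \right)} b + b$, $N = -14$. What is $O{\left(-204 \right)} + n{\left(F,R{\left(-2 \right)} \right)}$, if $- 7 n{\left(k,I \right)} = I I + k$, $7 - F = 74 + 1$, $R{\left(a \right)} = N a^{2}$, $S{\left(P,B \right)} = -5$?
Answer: $\frac{2644}{7} \approx 377.71$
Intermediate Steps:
$R{\left(a \right)} = - 14 a^{2}$
$F = -68$ ($F = 7 - \left(74 + 1\right) = 7 - 75 = -68$)
$n{\left(k,I \right)} = - \frac{k}{7} - \frac{I^{2}}{7}$ ($n{\left(k,I \right)} = - \frac{I I + k}{7} = - \frac{I^{2} + k}{7} = - \frac{k + I^{2}}{7} = - \frac{k}{7} - \frac{I^{2}}{7}$)
$O{\left(b \right)} = - 4 b$ ($O{\left(b \right)} = - 5 b + b = - 4 b$)
$O{\left(-204 \right)} + n{\left(F,R{\left(-2 \right)} \right)} = \left(-4\right) \left(-204\right) - \left(- \frac{68}{7} + \frac{\left(- 14 \left(-2\right)^{2}\right)^{2}}{7}\right) = 816 + \left(\frac{68}{7} - \frac{\left(\left(-14\right) 4\right)^{2}}{7}\right) = 816 + \left(\frac{68}{7} - \frac{\left(-56\right)^{2}}{7}\right) = 816 + \left(\frac{68}{7} - 448\right) = 816 - \frac{3068}{7} = \frac{2644}{7}$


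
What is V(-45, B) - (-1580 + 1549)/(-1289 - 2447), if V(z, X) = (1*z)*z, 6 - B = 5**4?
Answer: 7565369/3736 ≈ 2025.0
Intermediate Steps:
B = -619 (B = 6 - 1*5**4 = 6 - 1*625 = 6 - 625 = -619)
V(z, X) = z**2 (V(z, X) = z*z = z**2)
V(-45, B) - (-1580 + 1549)/(-1289 - 2447) = (-45)**2 - (-1580 + 1549)/(-1289 - 2447) = 2025 - (-31)/(-3736) = 2025 - (-31)*(-1)/3736 = 2025 - 1*31/3736 = 2025 - 31/3736 = 7565369/3736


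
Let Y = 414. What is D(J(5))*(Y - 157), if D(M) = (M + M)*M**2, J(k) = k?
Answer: 64250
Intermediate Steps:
D(M) = 2*M**3 (D(M) = (2*M)*M**2 = 2*M**3)
D(J(5))*(Y - 157) = (2*5**3)*(414 - 157) = (2*125)*257 = 250*257 = 64250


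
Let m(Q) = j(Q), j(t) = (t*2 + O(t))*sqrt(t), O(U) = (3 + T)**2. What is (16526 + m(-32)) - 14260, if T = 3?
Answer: 2266 - 112*I*sqrt(2) ≈ 2266.0 - 158.39*I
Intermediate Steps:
O(U) = 36 (O(U) = (3 + 3)**2 = 6**2 = 36)
j(t) = sqrt(t)*(36 + 2*t) (j(t) = (t*2 + 36)*sqrt(t) = (2*t + 36)*sqrt(t) = (36 + 2*t)*sqrt(t) = sqrt(t)*(36 + 2*t))
m(Q) = 2*sqrt(Q)*(18 + Q)
(16526 + m(-32)) - 14260 = (16526 + 2*sqrt(-32)*(18 - 32)) - 14260 = (16526 + 2*(4*I*sqrt(2))*(-14)) - 14260 = (16526 - 112*I*sqrt(2)) - 14260 = 2266 - 112*I*sqrt(2)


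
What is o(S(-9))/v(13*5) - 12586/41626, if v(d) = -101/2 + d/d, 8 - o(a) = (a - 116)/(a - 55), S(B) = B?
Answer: -3110095/7326176 ≈ -0.42452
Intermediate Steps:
o(a) = 8 - (-116 + a)/(-55 + a) (o(a) = 8 - (a - 116)/(a - 55) = 8 - (-116 + a)/(-55 + a))
v(d) = -99/2 (v(d) = -101*1/2 + 1 = -101/2 + 1 = -99/2)
o(S(-9))/v(13*5) - 12586/41626 = ((-324 + 7*(-9))/(-55 - 9))/(-99/2) - 12586/41626 = ((-324 - 63)/(-64))*(-2/99) - 12586*1/41626 = -1/64*(-387)*(-2/99) - 6293/20813 = (387/64)*(-2/99) - 6293/20813 = -43/352 - 6293/20813 = -3110095/7326176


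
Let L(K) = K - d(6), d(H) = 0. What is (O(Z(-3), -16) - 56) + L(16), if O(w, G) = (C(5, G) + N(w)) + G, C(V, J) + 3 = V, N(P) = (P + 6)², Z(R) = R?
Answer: -45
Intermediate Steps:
N(P) = (6 + P)²
C(V, J) = -3 + V
L(K) = K (L(K) = K - 1*0 = K + 0 = K)
O(w, G) = 2 + G + (6 + w)² (O(w, G) = ((-3 + 5) + (6 + w)²) + G = (2 + (6 + w)²) + G = 2 + G + (6 + w)²)
(O(Z(-3), -16) - 56) + L(16) = ((2 - 16 + (6 - 3)²) - 56) + 16 = ((2 - 16 + 3²) - 56) + 16 = ((2 - 16 + 9) - 56) + 16 = (-5 - 56) + 16 = -61 + 16 = -45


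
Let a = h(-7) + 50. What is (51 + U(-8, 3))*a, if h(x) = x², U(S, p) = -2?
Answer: 4851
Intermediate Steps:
a = 99 (a = (-7)² + 50 = 49 + 50 = 99)
(51 + U(-8, 3))*a = (51 - 2)*99 = 49*99 = 4851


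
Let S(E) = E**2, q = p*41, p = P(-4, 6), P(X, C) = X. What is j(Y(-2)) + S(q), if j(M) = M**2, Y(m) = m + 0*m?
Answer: 26900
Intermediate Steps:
Y(m) = m (Y(m) = m + 0 = m)
p = -4
q = -164 (q = -4*41 = -164)
j(Y(-2)) + S(q) = (-2)**2 + (-164)**2 = 4 + 26896 = 26900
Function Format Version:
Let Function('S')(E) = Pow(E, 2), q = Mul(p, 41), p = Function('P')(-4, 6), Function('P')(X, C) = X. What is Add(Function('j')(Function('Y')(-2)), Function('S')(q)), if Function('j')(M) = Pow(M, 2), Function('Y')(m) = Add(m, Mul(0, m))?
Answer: 26900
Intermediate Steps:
Function('Y')(m) = m (Function('Y')(m) = Add(m, 0) = m)
p = -4
q = -164 (q = Mul(-4, 41) = -164)
Add(Function('j')(Function('Y')(-2)), Function('S')(q)) = Add(Pow(-2, 2), Pow(-164, 2)) = Add(4, 26896) = 26900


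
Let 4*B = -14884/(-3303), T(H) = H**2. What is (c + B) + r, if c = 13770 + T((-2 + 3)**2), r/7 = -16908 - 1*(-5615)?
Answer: -215616119/3303 ≈ -65279.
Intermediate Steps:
B = 3721/3303 (B = (-14884/(-3303))/4 = (-14884*(-1/3303))/4 = (1/4)*(14884/3303) = 3721/3303 ≈ 1.1266)
r = -79051 (r = 7*(-16908 - 1*(-5615)) = 7*(-16908 + 5615) = 7*(-11293) = -79051)
c = 13771 (c = 13770 + ((-2 + 3)**2)**2 = 13770 + (1**2)**2 = 13770 + 1**2 = 13770 + 1 = 13771)
(c + B) + r = (13771 + 3721/3303) - 79051 = 45489334/3303 - 79051 = -215616119/3303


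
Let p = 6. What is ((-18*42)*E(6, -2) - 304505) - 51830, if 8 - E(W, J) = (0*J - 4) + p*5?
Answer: -342727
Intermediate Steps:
E(W, J) = -18 (E(W, J) = 8 - ((0*J - 4) + 6*5) = 8 - ((0 - 4) + 30) = 8 - (-4 + 30) = 8 - 1*26 = 8 - 26 = -18)
((-18*42)*E(6, -2) - 304505) - 51830 = (-18*42*(-18) - 304505) - 51830 = (-756*(-18) - 304505) - 51830 = (13608 - 304505) - 51830 = -290897 - 51830 = -342727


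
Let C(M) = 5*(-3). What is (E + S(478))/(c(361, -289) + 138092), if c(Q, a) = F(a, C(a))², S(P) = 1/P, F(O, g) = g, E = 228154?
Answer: 109057613/66115526 ≈ 1.6495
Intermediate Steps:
C(M) = -15
c(Q, a) = 225 (c(Q, a) = (-15)² = 225)
(E + S(478))/(c(361, -289) + 138092) = (228154 + 1/478)/(225 + 138092) = (228154 + 1/478)/138317 = (109057613/478)*(1/138317) = 109057613/66115526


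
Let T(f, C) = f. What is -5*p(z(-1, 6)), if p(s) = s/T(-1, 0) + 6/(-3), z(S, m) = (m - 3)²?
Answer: 55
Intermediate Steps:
z(S, m) = (-3 + m)²
p(s) = -2 - s (p(s) = s/(-1) + 6/(-3) = s*(-1) + 6*(-⅓) = -s - 2 = -2 - s)
-5*p(z(-1, 6)) = -5*(-2 - (-3 + 6)²) = -5*(-2 - 1*3²) = -5*(-2 - 1*9) = -5*(-2 - 9) = -5*(-11) = 55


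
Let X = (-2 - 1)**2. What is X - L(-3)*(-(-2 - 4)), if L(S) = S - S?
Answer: 9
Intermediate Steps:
L(S) = 0
X = 9 (X = (-3)**2 = 9)
X - L(-3)*(-(-2 - 4)) = 9 - 0*(-(-2 - 4)) = 9 - 0*(-1*(-6)) = 9 - 0*6 = 9 - 1*0 = 9 + 0 = 9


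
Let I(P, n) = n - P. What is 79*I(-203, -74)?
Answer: 10191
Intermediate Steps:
79*I(-203, -74) = 79*(-74 - 1*(-203)) = 79*(-74 + 203) = 79*129 = 10191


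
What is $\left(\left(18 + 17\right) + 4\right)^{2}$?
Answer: $1521$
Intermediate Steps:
$\left(\left(18 + 17\right) + 4\right)^{2} = \left(35 + 4\right)^{2} = 39^{2} = 1521$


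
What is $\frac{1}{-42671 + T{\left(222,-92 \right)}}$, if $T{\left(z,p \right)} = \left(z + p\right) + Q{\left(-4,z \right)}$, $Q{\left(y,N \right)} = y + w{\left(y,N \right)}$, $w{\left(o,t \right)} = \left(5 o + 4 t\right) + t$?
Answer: $- \frac{1}{41455} \approx -2.4123 \cdot 10^{-5}$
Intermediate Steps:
$w{\left(o,t \right)} = 5 o + 5 t$ ($w{\left(o,t \right)} = \left(4 t + 5 o\right) + t = 5 o + 5 t$)
$Q{\left(y,N \right)} = 5 N + 6 y$ ($Q{\left(y,N \right)} = y + \left(5 y + 5 N\right) = y + \left(5 N + 5 y\right) = 5 N + 6 y$)
$T{\left(z,p \right)} = -24 + p + 6 z$ ($T{\left(z,p \right)} = \left(z + p\right) + \left(5 z + 6 \left(-4\right)\right) = \left(p + z\right) + \left(5 z - 24\right) = \left(p + z\right) + \left(-24 + 5 z\right) = -24 + p + 6 z$)
$\frac{1}{-42671 + T{\left(222,-92 \right)}} = \frac{1}{-42671 - -1216} = \frac{1}{-42671 + 1216} = \frac{1}{-41455} = - \frac{1}{41455}$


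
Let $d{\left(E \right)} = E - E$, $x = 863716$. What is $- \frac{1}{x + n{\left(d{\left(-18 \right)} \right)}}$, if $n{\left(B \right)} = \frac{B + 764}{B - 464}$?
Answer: $- \frac{116}{100190865} \approx -1.1578 \cdot 10^{-6}$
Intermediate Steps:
$d{\left(E \right)} = 0$
$n{\left(B \right)} = \frac{764 + B}{-464 + B}$
$- \frac{1}{x + n{\left(d{\left(-18 \right)} \right)}} = - \frac{1}{863716 + \frac{764 + 0}{-464 + 0}} = - \frac{1}{863716 + \frac{1}{-464} \cdot 764} = - \frac{1}{863716 - \frac{191}{116}} = - \frac{1}{\frac{100190865}{116}} = \left(-1\right) \frac{116}{100190865} = - \frac{116}{100190865}$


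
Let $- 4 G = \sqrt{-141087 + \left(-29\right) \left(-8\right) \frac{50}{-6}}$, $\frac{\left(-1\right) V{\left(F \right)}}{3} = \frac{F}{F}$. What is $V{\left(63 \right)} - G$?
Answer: $-3 + \frac{i \sqrt{1287183}}{12} \approx -3.0 + 94.545 i$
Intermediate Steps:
$V{\left(F \right)} = -3$ ($V{\left(F \right)} = - 3 \frac{F}{F} = \left(-3\right) 1 = -3$)
$G = - \frac{i \sqrt{1287183}}{12}$ ($G = - \frac{\sqrt{-141087 + \left(-29\right) \left(-8\right) \frac{50}{-6}}}{4} = - \frac{\sqrt{-141087 + 232 \cdot 50 \left(- \frac{1}{6}\right)}}{4} = - \frac{\sqrt{-141087 + 232 \left(- \frac{25}{3}\right)}}{4} = - \frac{\sqrt{-141087 - \frac{5800}{3}}}{4} = - \frac{\sqrt{- \frac{429061}{3}}}{4} = - \frac{\frac{1}{3} i \sqrt{1287183}}{4} = - \frac{i \sqrt{1287183}}{12} \approx - 94.545 i$)
$V{\left(63 \right)} - G = -3 - - \frac{i \sqrt{1287183}}{12} = -3 + \frac{i \sqrt{1287183}}{12}$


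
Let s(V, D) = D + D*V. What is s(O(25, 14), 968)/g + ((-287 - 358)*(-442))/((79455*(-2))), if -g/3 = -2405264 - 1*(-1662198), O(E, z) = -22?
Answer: -3548624335/1968010301 ≈ -1.8032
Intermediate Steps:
g = 2229198 (g = -3*(-2405264 - 1*(-1662198)) = -3*(-2405264 + 1662198) = -3*(-743066) = 2229198)
s(O(25, 14), 968)/g + ((-287 - 358)*(-442))/((79455*(-2))) = (968*(1 - 22))/2229198 + ((-287 - 358)*(-442))/((79455*(-2))) = (968*(-21))*(1/2229198) - 645*(-442)/(-158910) = -20328*1/2229198 + 285090*(-1/158910) = -3388/371533 - 9503/5297 = -3548624335/1968010301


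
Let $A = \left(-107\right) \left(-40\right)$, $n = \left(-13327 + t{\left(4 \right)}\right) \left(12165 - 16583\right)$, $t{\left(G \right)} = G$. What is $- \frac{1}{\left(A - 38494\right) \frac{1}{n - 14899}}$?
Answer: $\frac{58846115}{34214} \approx 1719.9$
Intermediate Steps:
$n = 58861014$ ($n = \left(-13327 + 4\right) \left(12165 - 16583\right) = \left(-13323\right) \left(-4418\right) = 58861014$)
$A = 4280$
$- \frac{1}{\left(A - 38494\right) \frac{1}{n - 14899}} = - \frac{1}{\left(4280 - 38494\right) \frac{1}{58861014 - 14899}} = - \frac{1}{\left(-34214\right) \frac{1}{58846115}} = - \frac{1}{- \frac{34214}{58846115}} = \left(-1\right) \left(- \frac{58846115}{34214}\right) = \frac{58846115}{34214}$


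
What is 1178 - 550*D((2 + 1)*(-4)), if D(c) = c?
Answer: 7778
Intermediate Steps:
1178 - 550*D((2 + 1)*(-4)) = 1178 - 550*(2 + 1)*(-4) = 1178 - 1650*(-4) = 1178 - 550*(-12) = 1178 + 6600 = 7778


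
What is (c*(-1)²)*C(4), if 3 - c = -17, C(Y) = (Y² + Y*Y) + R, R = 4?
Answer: 720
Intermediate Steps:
C(Y) = 4 + 2*Y² (C(Y) = (Y² + Y*Y) + 4 = (Y² + Y²) + 4 = 2*Y² + 4 = 4 + 2*Y²)
c = 20 (c = 3 - 1*(-17) = 3 + 17 = 20)
(c*(-1)²)*C(4) = (20*(-1)²)*(4 + 2*4²) = (20*1)*(4 + 2*16) = 20*(4 + 32) = 20*36 = 720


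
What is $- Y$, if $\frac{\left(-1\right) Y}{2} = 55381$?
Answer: $110762$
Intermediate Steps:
$Y = -110762$ ($Y = \left(-2\right) 55381 = -110762$)
$- Y = \left(-1\right) \left(-110762\right) = 110762$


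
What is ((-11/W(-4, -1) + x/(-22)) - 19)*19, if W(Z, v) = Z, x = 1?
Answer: -13623/44 ≈ -309.61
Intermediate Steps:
((-11/W(-4, -1) + x/(-22)) - 19)*19 = ((-11/(-4) + 1/(-22)) - 19)*19 = ((-11*(-¼) + 1*(-1/22)) - 19)*19 = ((11/4 - 1/22) - 19)*19 = (119/44 - 19)*19 = -717/44*19 = -13623/44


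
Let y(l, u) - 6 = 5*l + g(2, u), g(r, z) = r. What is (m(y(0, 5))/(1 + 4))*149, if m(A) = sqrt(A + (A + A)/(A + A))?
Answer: 447/5 ≈ 89.400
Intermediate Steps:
y(l, u) = 8 + 5*l (y(l, u) = 6 + (5*l + 2) = 6 + (2 + 5*l) = 8 + 5*l)
m(A) = sqrt(1 + A) (m(A) = sqrt(A + (2*A)/((2*A))) = sqrt(A + (2*A)*(1/(2*A))) = sqrt(A + 1) = sqrt(1 + A))
(m(y(0, 5))/(1 + 4))*149 = (sqrt(1 + (8 + 5*0))/(1 + 4))*149 = (sqrt(1 + (8 + 0))/5)*149 = (sqrt(1 + 8)/5)*149 = (sqrt(9)/5)*149 = ((1/5)*3)*149 = (3/5)*149 = 447/5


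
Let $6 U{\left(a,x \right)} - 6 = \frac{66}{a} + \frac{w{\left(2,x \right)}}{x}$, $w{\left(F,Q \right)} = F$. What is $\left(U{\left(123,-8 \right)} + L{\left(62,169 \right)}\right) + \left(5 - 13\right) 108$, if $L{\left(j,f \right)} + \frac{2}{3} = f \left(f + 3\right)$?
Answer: $\frac{9251037}{328} \approx 28204.0$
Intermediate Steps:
$U{\left(a,x \right)} = 1 + \frac{11}{a} + \frac{1}{3 x}$ ($U{\left(a,x \right)} = 1 + \frac{\frac{66}{a} + \frac{2}{x}}{6} = 1 + \frac{\frac{2}{x} + \frac{66}{a}}{6} = 1 + \left(\frac{11}{a} + \frac{1}{3 x}\right) = 1 + \frac{11}{a} + \frac{1}{3 x}$)
$L{\left(j,f \right)} = - \frac{2}{3} + f \left(3 + f\right)$ ($L{\left(j,f \right)} = - \frac{2}{3} + f \left(f + 3\right) = - \frac{2}{3} + f \left(3 + f\right)$)
$\left(U{\left(123,-8 \right)} + L{\left(62,169 \right)}\right) + \left(5 - 13\right) 108 = \left(\left(1 + \frac{11}{123} + \frac{1}{3 \left(-8\right)}\right) + \left(- \frac{2}{3} + 169^{2} + 3 \cdot 169\right)\right) + \left(5 - 13\right) 108 = \left(\left(1 + 11 \cdot \frac{1}{123} + \frac{1}{3} \left(- \frac{1}{8}\right)\right) + \left(- \frac{2}{3} + 28561 + 507\right)\right) + \left(5 - 13\right) 108 = \left(\left(1 + \frac{11}{123} - \frac{1}{24}\right) + \frac{87202}{3}\right) - 864 = \left(\frac{1031}{984} + \frac{87202}{3}\right) - 864 = \frac{9534429}{328} - 864 = \frac{9251037}{328}$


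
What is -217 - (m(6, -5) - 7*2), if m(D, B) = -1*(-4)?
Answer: -207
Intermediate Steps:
m(D, B) = 4
-217 - (m(6, -5) - 7*2) = -217 - (4 - 7*2) = -217 - (4 - 14) = -217 - 1*(-10) = -217 + 10 = -207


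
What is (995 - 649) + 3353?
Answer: 3699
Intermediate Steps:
(995 - 649) + 3353 = 346 + 3353 = 3699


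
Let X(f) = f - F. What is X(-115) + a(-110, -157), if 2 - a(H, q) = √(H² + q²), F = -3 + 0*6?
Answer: -110 - √36749 ≈ -301.70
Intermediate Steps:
F = -3 (F = -3 + 0 = -3)
a(H, q) = 2 - √(H² + q²)
X(f) = 3 + f (X(f) = f - 1*(-3) = f + 3 = 3 + f)
X(-115) + a(-110, -157) = (3 - 115) + (2 - √((-110)² + (-157)²)) = -112 + (2 - √(12100 + 24649)) = -112 + (2 - √36749) = -110 - √36749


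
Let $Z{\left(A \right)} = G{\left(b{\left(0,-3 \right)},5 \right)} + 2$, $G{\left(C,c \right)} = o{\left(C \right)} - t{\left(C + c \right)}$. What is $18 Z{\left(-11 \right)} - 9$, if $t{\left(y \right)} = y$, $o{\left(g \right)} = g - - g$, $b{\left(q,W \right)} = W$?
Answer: $-117$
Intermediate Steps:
$o{\left(g \right)} = 2 g$ ($o{\left(g \right)} = g + g = 2 g$)
$G{\left(C,c \right)} = C - c$ ($G{\left(C,c \right)} = 2 C - \left(C + c\right) = C - c$)
$Z{\left(A \right)} = -6$ ($Z{\left(A \right)} = \left(-3 - 5\right) + 2 = -8 + 2 = -6$)
$18 Z{\left(-11 \right)} - 9 = 18 \left(-6\right) - 9 = -108 - 9 = -117$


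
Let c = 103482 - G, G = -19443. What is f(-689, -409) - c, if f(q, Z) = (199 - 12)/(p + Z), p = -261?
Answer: -82359937/670 ≈ -1.2293e+5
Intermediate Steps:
f(q, Z) = 187/(-261 + Z) (f(q, Z) = (199 - 12)/(-261 + Z) = 187/(-261 + Z))
c = 122925 (c = 103482 - 1*(-19443) = 103482 + 19443 = 122925)
f(-689, -409) - c = 187/(-261 - 409) - 1*122925 = 187/(-670) - 122925 = 187*(-1/670) - 122925 = -187/670 - 122925 = -82359937/670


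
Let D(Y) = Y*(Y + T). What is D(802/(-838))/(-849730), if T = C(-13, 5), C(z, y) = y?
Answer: 48521/10655674895 ≈ 4.5535e-6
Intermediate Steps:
T = 5
D(Y) = Y*(5 + Y) (D(Y) = Y*(Y + 5) = Y*(5 + Y))
D(802/(-838))/(-849730) = ((802/(-838))*(5 + 802/(-838)))/(-849730) = ((802*(-1/838))*(5 + 802*(-1/838)))*(-1/849730) = -401*(5 - 401/419)/419*(-1/849730) = -401/419*1694/419*(-1/849730) = -679294/175561*(-1/849730) = 48521/10655674895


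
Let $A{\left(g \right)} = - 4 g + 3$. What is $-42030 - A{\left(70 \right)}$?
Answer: $-41753$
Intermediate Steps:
$A{\left(g \right)} = 3 - 4 g$
$-42030 - A{\left(70 \right)} = -42030 - \left(3 - 280\right) = -42030 - -277 = -42030 + 277 = -41753$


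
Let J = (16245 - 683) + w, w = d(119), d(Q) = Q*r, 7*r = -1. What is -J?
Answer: -15545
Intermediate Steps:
r = -⅐ (r = (⅐)*(-1) = -⅐ ≈ -0.14286)
d(Q) = -Q/7 (d(Q) = Q*(-⅐) = -Q/7)
w = -17 (w = -⅐*119 = -17)
J = 15545 (J = (16245 - 683) - 17 = 15562 - 17 = 15545)
-J = -1*15545 = -15545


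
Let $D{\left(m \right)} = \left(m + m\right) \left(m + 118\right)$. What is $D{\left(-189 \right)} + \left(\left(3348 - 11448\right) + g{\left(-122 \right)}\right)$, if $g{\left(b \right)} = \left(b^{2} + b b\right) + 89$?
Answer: $48595$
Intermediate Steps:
$g{\left(b \right)} = 89 + 2 b^{2}$ ($g{\left(b \right)} = \left(b^{2} + b^{2}\right) + 89 = 2 b^{2} + 89 = 89 + 2 b^{2}$)
$D{\left(m \right)} = 2 m \left(118 + m\right)$
$D{\left(-189 \right)} + \left(\left(3348 - 11448\right) + g{\left(-122 \right)}\right) = 2 \left(-189\right) \left(118 - 189\right) + \left(\left(3348 - 11448\right) + \left(89 + 2 \left(-122\right)^{2}\right)\right) = 2 \left(-189\right) \left(-71\right) + \left(\left(3348 - 11448\right) + \left(89 + 2 \cdot 14884\right)\right) = 26838 + \left(-8100 + \left(89 + 29768\right)\right) = 26838 + \left(-8100 + 29857\right) = 26838 + 21757 = 48595$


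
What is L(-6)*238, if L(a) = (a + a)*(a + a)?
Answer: 34272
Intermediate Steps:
L(a) = 4*a² (L(a) = (2*a)*(2*a) = 4*a²)
L(-6)*238 = (4*(-6)²)*238 = (4*36)*238 = 144*238 = 34272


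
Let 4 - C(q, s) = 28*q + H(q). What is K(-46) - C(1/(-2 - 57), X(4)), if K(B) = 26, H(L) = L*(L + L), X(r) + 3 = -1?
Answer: 74932/3481 ≈ 21.526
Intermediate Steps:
X(r) = -4 (X(r) = -3 - 1 = -4)
H(L) = 2*L² (H(L) = L*(2*L) = 2*L²)
C(q, s) = 4 - 28*q - 2*q² (C(q, s) = 4 - (28*q + 2*q²) = 4 - (2*q² + 28*q) = 4 + (-28*q - 2*q²) = 4 - 28*q - 2*q²)
K(-46) - C(1/(-2 - 57), X(4)) = 26 - (4 - 28/(-2 - 57) - 2/(-2 - 57)²) = 26 - (4 - 28/(-59) - 2*(1/(-59))²) = 26 - (4 - 28*(-1/59) - 2*(-1/59)²) = 26 - (4 + 28/59 - 2*1/3481) = 26 - (4 + 28/59 - 2/3481) = 26 - 1*15574/3481 = 26 - 15574/3481 = 74932/3481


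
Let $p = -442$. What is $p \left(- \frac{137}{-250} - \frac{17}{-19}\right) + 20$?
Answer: $- \frac{1467013}{2375} \approx -617.69$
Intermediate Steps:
$p \left(- \frac{137}{-250} - \frac{17}{-19}\right) + 20 = - 442 \left(- \frac{137}{-250} - \frac{17}{-19}\right) + 20 = - 442 \left(\left(-137\right) \left(- \frac{1}{250}\right) - - \frac{17}{19}\right) + 20 = - 442 \left(\frac{137}{250} + \frac{17}{19}\right) + 20 = \left(-442\right) \frac{6853}{4750} + 20 = - \frac{1514513}{2375} + 20 = - \frac{1467013}{2375}$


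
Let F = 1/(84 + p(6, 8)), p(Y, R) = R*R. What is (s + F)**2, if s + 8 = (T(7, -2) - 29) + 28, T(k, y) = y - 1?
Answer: 3150625/21904 ≈ 143.84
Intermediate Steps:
p(Y, R) = R**2
T(k, y) = -1 + y
F = 1/148 (F = 1/(84 + 8**2) = 1/(84 + 64) = 1/148 ≈ 0.0067568)
s = -12 (s = -8 + (((-1 - 2) - 29) + 28) = -8 + ((-3 - 29) + 28) = -8 + (-32 + 28) = -8 - 4 = -12)
(s + F)**2 = (-12 + 1/148)**2 = (-1775/148)**2 = 3150625/21904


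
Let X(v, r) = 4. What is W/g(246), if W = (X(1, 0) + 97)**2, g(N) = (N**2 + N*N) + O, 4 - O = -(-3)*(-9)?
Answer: 10201/121063 ≈ 0.084262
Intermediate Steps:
O = 31 (O = 4 - (-1)*(-3*(-9)) = 4 - (-1)*27 = 4 - 1*(-27) = 4 + 27 = 31)
g(N) = 31 + 2*N**2 (g(N) = (N**2 + N*N) + 31 = (N**2 + N**2) + 31 = 2*N**2 + 31 = 31 + 2*N**2)
W = 10201 (W = (4 + 97)**2 = 101**2 = 10201)
W/g(246) = 10201/(31 + 2*246**2) = 10201/(31 + 2*60516) = 10201/(31 + 121032) = 10201/121063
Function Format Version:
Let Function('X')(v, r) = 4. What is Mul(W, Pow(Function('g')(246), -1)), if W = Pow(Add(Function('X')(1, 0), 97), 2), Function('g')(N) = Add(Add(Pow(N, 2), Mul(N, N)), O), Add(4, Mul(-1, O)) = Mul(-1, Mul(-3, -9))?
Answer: Rational(10201, 121063) ≈ 0.084262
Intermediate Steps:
O = 31 (O = Add(4, Mul(-1, Mul(-1, Mul(-3, -9)))) = Add(4, Mul(-1, Mul(-1, 27))) = Add(4, Mul(-1, -27)) = Add(4, 27) = 31)
Function('g')(N) = Add(31, Mul(2, Pow(N, 2))) (Function('g')(N) = Add(Add(Pow(N, 2), Mul(N, N)), 31) = Add(Add(Pow(N, 2), Pow(N, 2)), 31) = Add(Mul(2, Pow(N, 2)), 31) = Add(31, Mul(2, Pow(N, 2))))
W = 10201 (W = Pow(Add(4, 97), 2) = Pow(101, 2) = 10201)
Mul(W, Pow(Function('g')(246), -1)) = Mul(10201, Pow(Add(31, Mul(2, Pow(246, 2))), -1)) = Mul(10201, Pow(Add(31, Mul(2, 60516)), -1)) = Mul(10201, Pow(Add(31, 121032), -1)) = Mul(10201, Pow(121063, -1)) = Mul(10201, Rational(1, 121063)) = Rational(10201, 121063)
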